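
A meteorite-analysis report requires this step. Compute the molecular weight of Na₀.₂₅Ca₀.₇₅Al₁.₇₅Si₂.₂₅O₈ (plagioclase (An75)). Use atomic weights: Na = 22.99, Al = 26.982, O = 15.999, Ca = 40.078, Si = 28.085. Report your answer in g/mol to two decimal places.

274.21 g/mol

The formula mass is the sum 0.25·22.99 + 0.75·40.078 + 1.75·26.982 + 2.25·28.085 + 8·15.999.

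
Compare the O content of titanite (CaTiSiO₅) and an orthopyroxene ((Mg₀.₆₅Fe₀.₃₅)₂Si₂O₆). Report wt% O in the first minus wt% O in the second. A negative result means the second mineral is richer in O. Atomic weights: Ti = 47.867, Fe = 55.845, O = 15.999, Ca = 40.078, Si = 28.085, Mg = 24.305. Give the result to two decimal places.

-2.27 percentage points

O in CaTiSiO₅: molar mass 196.025 g/mol; 5×15.999 = 79.995 g → 40.81 wt%.
O in (Mg₀.₆₅Fe₀.₃₅)₂Si₂O₆: molar mass 222.852 g/mol; 6×15.999 = 95.994 g → 43.08 wt%.
Difference = 40.81 − 43.08 = -2.27 percentage points.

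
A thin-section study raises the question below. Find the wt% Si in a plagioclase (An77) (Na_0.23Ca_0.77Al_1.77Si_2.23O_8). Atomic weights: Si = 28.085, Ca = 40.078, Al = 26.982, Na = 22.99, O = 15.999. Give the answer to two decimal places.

22.81 wt%

Molar mass of Na_0.23Ca_0.77Al_1.77Si_2.23O_8: 0.23*22.99 + 0.77*40.078 + 1.77*26.982 + 2.23*28.085 + 8*15.999 = 274.527 g/mol.
Mass of Si per formula unit: 2.23 × 28.085 = 62.630 g.
Weight fraction Si = 62.630 / 274.527 = 0.2281.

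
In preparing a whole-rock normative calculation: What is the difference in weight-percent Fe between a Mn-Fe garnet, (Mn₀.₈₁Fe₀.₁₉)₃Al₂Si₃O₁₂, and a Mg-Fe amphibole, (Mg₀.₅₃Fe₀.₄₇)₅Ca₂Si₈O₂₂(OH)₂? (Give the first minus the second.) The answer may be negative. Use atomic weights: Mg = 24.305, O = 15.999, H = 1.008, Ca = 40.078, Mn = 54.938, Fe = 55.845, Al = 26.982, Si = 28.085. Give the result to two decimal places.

-8.38 percentage points

First mineral: 31.832 g Fe in 495.538 g formula = 6.42 wt% Fe.
Second mineral: 131.236 g Fe in 886.472 g formula = 14.80 wt% Fe.
6.42% − 14.80% gives a difference of -8.38 percentage points.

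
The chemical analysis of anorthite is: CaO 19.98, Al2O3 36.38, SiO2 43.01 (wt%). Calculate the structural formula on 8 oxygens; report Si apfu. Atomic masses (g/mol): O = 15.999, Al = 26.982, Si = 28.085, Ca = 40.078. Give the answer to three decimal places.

19.98 wt% CaO ÷ 56.077 g/mol = 0.35630 mol, giving 0.35630 Ca and 0.35630 O.
36.38 wt% Al2O3 ÷ 101.961 g/mol = 0.35680 mol, giving 0.71360 Al and 1.07040 O.
43.01 wt% SiO2 ÷ 60.083 g/mol = 0.71584 mol, giving 0.71584 Si and 1.43168 O.
Oxygen sums to 2.85838; scaling by 8/2.85838 = 2.79879 puts the formula on 8 O.
Si: 0.71584 × 2.79879 = 2.003 atoms per formula unit.

2.003 Si apfu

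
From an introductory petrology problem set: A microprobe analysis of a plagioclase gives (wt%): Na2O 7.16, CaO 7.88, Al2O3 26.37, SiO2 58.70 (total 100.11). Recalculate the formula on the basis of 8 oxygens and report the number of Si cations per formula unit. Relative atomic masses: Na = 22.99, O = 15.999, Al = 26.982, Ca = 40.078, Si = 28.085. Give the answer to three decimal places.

Na2O (M=61.979): mol = 0.11552; Na = 0.23104, O = 0.11552.
CaO (M=56.077): mol = 0.14052; Ca = 0.14052, O = 0.14052.
Al2O3 (M=101.961): mol = 0.25863; Al = 0.51726, O = 0.77589.
SiO2 (M=60.083): mol = 0.97698; Si = 0.97698, O = 1.95396.
ΣO = 2.98589; factor = 8/ΣO = 2.67927.
Si apfu = 0.97698 × 2.67927 = 2.618.

2.618 Si apfu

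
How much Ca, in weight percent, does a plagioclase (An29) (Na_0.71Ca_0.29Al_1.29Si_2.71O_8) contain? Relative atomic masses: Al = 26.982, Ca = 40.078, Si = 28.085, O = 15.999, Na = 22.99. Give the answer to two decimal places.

M(Na_0.71Ca_0.29Al_1.29Si_2.71O_8) = 266.855 g/mol.
Ca contributes 0.29 × 40.078 = 11.623 g per mole.
11.623/266.855 = 0.0436 → 4.36%.

4.36 weight percent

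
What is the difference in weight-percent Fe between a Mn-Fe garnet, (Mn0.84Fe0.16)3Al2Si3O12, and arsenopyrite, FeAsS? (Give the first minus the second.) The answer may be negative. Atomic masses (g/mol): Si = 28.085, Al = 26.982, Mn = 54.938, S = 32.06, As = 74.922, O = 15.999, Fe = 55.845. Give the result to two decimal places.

First mineral: 26.806 g Fe in 495.456 g formula = 5.41 wt% Fe.
Second mineral: 55.845 g Fe in 162.827 g formula = 34.30 wt% Fe.
5.41% − 34.30% gives a difference of -28.89 percentage points.

-28.89 percentage points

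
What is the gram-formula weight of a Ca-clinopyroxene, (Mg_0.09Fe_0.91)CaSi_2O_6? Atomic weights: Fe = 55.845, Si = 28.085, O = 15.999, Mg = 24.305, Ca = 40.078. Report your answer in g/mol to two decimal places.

245.25 g/mol

The formula mass is the sum 0.09·24.305 + 0.91·55.845 + 1·40.078 + 2·28.085 + 6·15.999.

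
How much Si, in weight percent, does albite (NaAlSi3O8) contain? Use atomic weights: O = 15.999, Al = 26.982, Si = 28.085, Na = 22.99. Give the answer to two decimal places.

M(NaAlSi3O8) = 262.219 g/mol.
Si contributes 3 × 28.085 = 84.255 g per mole.
84.255/262.219 = 0.3213 → 32.13%.

32.13 weight percent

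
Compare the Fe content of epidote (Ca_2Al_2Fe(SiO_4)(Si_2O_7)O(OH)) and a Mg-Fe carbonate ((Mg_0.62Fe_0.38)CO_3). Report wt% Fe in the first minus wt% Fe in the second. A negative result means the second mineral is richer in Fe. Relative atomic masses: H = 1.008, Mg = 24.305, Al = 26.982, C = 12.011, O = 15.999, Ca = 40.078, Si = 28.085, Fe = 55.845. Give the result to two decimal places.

Fe in Ca_2Al_2Fe(SiO_4)(Si_2O_7)O(OH): molar mass 483.215 g/mol; 1×55.845 = 55.845 g → 11.56 wt%.
Fe in (Mg_0.62Fe_0.38)CO_3: molar mass 96.298 g/mol; 0.38×55.845 = 21.221 g → 22.04 wt%.
Difference = 11.56 − 22.04 = -10.48 percentage points.

-10.48 percentage points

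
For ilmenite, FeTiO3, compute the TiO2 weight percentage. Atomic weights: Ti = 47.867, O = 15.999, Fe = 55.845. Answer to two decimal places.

Formula mass = 151.709 g/mol.
1 Ti → 1.0000 mol TiO2 per formula unit; M(TiO2) = 79.865, so TiO2 mass = 79.865 g.
79.865/151.709 × 100 = 52.64 wt%.

52.64 wt%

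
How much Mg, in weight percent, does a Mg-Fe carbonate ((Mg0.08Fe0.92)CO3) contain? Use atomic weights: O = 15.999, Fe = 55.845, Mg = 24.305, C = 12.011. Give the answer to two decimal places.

1.72 weight percent

Formula mass = 0.08*24.305 + 0.92*55.845 + 1*12.011 + 3*15.999 = 113.330 g/mol, of which 1.944 g is Mg.
So Mg makes up 1.944/113.330 = 0.0172 of the mass, i.e. 1.72%.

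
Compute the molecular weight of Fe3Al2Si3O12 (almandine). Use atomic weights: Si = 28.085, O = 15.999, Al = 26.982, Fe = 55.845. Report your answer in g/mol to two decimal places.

497.74 g/mol

The formula mass is the sum 3×55.845 + 2×26.982 + 3×28.085 + 12×15.999.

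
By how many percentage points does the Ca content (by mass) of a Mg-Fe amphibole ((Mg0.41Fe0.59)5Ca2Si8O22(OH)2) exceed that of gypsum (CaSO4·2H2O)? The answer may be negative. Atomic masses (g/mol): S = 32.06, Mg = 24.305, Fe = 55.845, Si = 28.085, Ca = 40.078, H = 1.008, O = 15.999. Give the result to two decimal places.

M((Mg0.41Fe0.59)5Ca2Si8O22(OH)2) = 905.396 g/mol, so wt% Ca = 80.156/905.396 × 100 = 8.85%.
M(CaSO4·2H2O) = 172.164 g/mol, so wt% Ca = 40.078/172.164 × 100 = 23.28%.
8.85 − 23.28 = -14.43 pp.

-14.43 percentage points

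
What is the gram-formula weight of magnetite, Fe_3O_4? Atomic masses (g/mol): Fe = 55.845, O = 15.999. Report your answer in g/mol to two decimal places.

M = 3*55.845 + 4*15.999

231.53 g/mol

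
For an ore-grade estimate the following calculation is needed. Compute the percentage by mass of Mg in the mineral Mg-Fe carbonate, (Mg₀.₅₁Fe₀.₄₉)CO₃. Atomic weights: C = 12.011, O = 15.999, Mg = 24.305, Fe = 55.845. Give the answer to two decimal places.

12.42 mass %

Molar mass of (Mg₀.₅₁Fe₀.₄₉)CO₃: 0.51·24.305 + 0.49·55.845 + 1·12.011 + 3·15.999 = 99.768 g/mol.
Mass of Mg per formula unit: 0.51 × 24.305 = 12.396 g.
Weight fraction Mg = 12.396 / 99.768 = 0.1242.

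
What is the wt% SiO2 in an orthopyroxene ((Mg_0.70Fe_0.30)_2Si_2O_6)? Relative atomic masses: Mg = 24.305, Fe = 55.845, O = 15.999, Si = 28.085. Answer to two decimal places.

54.70 wt%

Formula mass = 219.698 g/mol.
2 Si → 2.0000 mol SiO2 per formula unit; M(SiO2) = 60.083, so SiO2 mass = 120.166 g.
120.166/219.698 × 100 = 54.70 wt%.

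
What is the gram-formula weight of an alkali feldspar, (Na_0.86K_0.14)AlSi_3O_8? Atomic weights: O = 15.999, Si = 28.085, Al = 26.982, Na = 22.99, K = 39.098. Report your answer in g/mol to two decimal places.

The formula mass is the sum 0.86·22.99 + 0.14·39.098 + 1·26.982 + 3·28.085 + 8·15.999.

264.47 g/mol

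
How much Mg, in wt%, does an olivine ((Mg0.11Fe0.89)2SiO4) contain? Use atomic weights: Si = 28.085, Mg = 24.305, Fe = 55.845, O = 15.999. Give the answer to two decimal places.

M((Mg0.11Fe0.89)2SiO4) = 196.832 g/mol.
Mg contributes 0.22 × 24.305 = 5.347 g per mole.
5.347/196.832 = 0.0272 → 2.72%.

2.72 wt%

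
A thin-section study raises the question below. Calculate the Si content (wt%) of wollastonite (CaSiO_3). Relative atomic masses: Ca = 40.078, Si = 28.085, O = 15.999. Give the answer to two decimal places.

Molar mass of CaSiO_3: 1·40.078 + 1·28.085 + 3·15.999 = 116.160 g/mol.
Mass of Si per formula unit: 1 × 28.085 = 28.085 g.
Weight fraction Si = 28.085 / 116.160 = 0.2418.

24.18 wt%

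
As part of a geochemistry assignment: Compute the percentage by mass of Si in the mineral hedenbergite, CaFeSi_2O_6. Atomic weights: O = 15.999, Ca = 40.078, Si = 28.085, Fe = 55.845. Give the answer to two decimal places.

Formula mass = 1·40.078 + 1·55.845 + 2·28.085 + 6·15.999 = 248.087 g/mol, of which 56.170 g is Si.
So Si makes up 56.170/248.087 = 0.2264 of the mass, i.e. 22.64%.

22.64 weight percent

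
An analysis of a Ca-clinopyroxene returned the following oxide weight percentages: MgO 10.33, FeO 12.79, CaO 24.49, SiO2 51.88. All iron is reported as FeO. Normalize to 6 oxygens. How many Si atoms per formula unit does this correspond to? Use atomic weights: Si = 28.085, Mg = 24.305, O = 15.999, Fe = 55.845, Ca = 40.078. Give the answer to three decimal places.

1.994 Si apfu

MgO: 10.33/40.304 = 0.25630 mol → 0.25630 mol Mg, 0.25630 mol O.
FeO: 12.79/71.844 = 0.17802 mol → 0.17802 mol Fe, 0.17802 mol O.
CaO: 24.49/56.077 = 0.43672 mol → 0.43672 mol Ca, 0.43672 mol O.
SiO2: 51.88/60.083 = 0.86347 mol → 0.86347 mol Si, 1.72694 mol O.
Total oxygen = 2.59798 mol. Normalization factor = 6/2.59798 = 2.30949.
Si per 6 O = 0.86347 × 2.30949 = 1.994.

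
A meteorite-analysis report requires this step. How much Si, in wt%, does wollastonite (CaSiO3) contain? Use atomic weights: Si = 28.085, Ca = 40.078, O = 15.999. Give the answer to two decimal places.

24.18 wt%

Molar mass of CaSiO3: 1×40.078 + 1×28.085 + 3×15.999 = 116.160 g/mol.
Mass of Si per formula unit: 1 × 28.085 = 28.085 g.
Weight fraction Si = 28.085 / 116.160 = 0.2418.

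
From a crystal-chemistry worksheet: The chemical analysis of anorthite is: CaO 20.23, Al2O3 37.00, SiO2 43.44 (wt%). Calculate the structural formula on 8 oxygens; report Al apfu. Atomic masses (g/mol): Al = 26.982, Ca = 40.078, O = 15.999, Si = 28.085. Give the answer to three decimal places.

CaO: 20.23/56.077 = 0.36075 mol → 0.36075 mol Ca, 0.36075 mol O.
Al2O3: 37.00/101.961 = 0.36288 mol → 0.72576 mol Al, 1.08864 mol O.
SiO2: 43.44/60.083 = 0.72300 mol → 0.72300 mol Si, 1.44600 mol O.
Total oxygen = 2.89539 mol. Normalization factor = 8/2.89539 = 2.76301.
Al per 8 O = 0.72576 × 2.76301 = 2.005.

2.005 Al apfu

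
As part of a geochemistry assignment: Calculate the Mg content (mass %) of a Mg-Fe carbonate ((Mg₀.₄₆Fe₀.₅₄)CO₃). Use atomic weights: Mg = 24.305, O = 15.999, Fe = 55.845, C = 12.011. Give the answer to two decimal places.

M((Mg₀.₄₆Fe₀.₅₄)CO₃) = 101.345 g/mol.
Mg contributes 0.46 × 24.305 = 11.180 g per mole.
11.180/101.345 = 0.1103 → 11.03%.

11.03 mass %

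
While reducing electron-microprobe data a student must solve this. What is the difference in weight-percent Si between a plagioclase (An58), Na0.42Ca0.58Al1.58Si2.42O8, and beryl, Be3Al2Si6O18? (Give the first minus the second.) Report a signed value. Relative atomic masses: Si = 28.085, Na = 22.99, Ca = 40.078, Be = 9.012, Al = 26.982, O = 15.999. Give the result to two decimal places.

Si in Na0.42Ca0.58Al1.58Si2.42O8: molar mass 271.490 g/mol; 2.42×28.085 = 67.966 g → 25.03 wt%.
Si in Be3Al2Si6O18: molar mass 537.492 g/mol; 6×28.085 = 168.510 g → 31.35 wt%.
Difference = 25.03 − 31.35 = -6.32 percentage points.

-6.32 percentage points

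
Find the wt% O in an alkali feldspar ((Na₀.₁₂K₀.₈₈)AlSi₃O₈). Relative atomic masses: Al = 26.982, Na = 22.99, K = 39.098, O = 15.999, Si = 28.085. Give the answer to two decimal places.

M((Na₀.₁₂K₀.₈₈)AlSi₃O₈) = 276.394 g/mol.
O contributes 8 × 15.999 = 127.992 g per mole.
127.992/276.394 = 0.4631 → 46.31%.

46.31 mass %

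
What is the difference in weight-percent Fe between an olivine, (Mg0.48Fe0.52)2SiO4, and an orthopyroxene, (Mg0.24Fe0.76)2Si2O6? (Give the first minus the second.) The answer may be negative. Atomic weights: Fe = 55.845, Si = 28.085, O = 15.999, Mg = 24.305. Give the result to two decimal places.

Fe in (Mg0.48Fe0.52)2SiO4: molar mass 173.493 g/mol; 1.04×55.845 = 58.079 g → 33.48 wt%.
Fe in (Mg0.24Fe0.76)2Si2O6: molar mass 248.715 g/mol; 1.52×55.845 = 84.884 g → 34.13 wt%.
Difference = 33.48 − 34.13 = -0.65 percentage points.

-0.65 percentage points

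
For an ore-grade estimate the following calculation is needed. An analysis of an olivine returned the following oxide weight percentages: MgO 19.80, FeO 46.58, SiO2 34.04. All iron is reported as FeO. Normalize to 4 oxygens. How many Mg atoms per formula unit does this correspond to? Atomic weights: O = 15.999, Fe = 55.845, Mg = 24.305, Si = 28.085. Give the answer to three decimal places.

0.865 Mg apfu

19.80 wt% MgO ÷ 40.304 g/mol = 0.49127 mol, giving 0.49127 Mg and 0.49127 O.
46.58 wt% FeO ÷ 71.844 g/mol = 0.64835 mol, giving 0.64835 Fe and 0.64835 O.
34.04 wt% SiO2 ÷ 60.083 g/mol = 0.56655 mol, giving 0.56655 Si and 1.13310 O.
Oxygen sums to 2.27272; scaling by 4/2.27272 = 1.76001 puts the formula on 4 O.
Mg: 0.49127 × 1.76001 = 0.865 atoms per formula unit.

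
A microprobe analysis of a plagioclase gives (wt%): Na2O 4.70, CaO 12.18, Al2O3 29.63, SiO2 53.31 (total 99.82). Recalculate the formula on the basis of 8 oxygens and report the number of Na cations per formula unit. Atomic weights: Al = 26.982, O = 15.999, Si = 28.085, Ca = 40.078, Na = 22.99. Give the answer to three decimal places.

0.413 Na apfu

4.70 wt% Na2O ÷ 61.979 g/mol = 0.07583 mol, giving 0.15166 Na and 0.07583 O.
12.18 wt% CaO ÷ 56.077 g/mol = 0.21720 mol, giving 0.21720 Ca and 0.21720 O.
29.63 wt% Al2O3 ÷ 101.961 g/mol = 0.29060 mol, giving 0.58120 Al and 0.87180 O.
53.31 wt% SiO2 ÷ 60.083 g/mol = 0.88727 mol, giving 0.88727 Si and 1.77454 O.
Oxygen sums to 2.93937; scaling by 8/2.93937 = 2.72167 puts the formula on 8 O.
Na: 0.15166 × 2.72167 = 0.413 atoms per formula unit.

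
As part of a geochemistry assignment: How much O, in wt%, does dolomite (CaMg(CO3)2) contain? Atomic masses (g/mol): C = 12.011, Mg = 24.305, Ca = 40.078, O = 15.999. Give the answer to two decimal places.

Molar mass of CaMg(CO3)2: 1×40.078 + 1×24.305 + 2×12.011 + 6×15.999 = 184.399 g/mol.
Mass of O per formula unit: 6 × 15.999 = 95.994 g.
Weight fraction O = 95.994 / 184.399 = 0.5206.

52.06 wt%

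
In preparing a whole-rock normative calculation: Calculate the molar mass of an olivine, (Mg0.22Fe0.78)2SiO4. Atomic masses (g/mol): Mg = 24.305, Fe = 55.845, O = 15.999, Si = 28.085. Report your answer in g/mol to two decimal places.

M = 0.44·24.305 + 1.56·55.845 + 1·28.085 + 4·15.999

189.89 g/mol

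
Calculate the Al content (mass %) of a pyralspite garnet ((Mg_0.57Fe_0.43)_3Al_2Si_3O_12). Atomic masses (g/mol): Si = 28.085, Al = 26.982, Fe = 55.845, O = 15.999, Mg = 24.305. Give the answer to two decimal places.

M((Mg_0.57Fe_0.43)_3Al_2Si_3O_12) = 443.809 g/mol.
Al contributes 2 × 26.982 = 53.964 g per mole.
53.964/443.809 = 0.1216 → 12.16%.

12.16 mass %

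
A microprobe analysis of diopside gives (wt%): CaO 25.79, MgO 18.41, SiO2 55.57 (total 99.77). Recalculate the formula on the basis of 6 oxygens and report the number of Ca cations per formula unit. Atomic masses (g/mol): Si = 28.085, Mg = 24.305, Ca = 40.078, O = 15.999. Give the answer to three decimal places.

0.997 Ca apfu

CaO (M=56.077): mol = 0.45990; Ca = 0.45990, O = 0.45990.
MgO (M=40.304): mol = 0.45678; Mg = 0.45678, O = 0.45678.
SiO2 (M=60.083): mol = 0.92489; Si = 0.92489, O = 1.84978.
ΣO = 2.76646; factor = 6/ΣO = 2.16884.
Ca apfu = 0.45990 × 2.16884 = 0.997.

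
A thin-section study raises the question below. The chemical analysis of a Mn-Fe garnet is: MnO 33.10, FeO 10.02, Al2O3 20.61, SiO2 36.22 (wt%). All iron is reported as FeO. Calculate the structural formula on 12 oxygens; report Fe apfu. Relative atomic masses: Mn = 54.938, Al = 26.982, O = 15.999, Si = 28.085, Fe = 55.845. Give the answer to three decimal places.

0.692 Fe apfu

MnO: 33.10/70.937 = 0.46661 mol → 0.46661 mol Mn, 0.46661 mol O.
FeO: 10.02/71.844 = 0.13947 mol → 0.13947 mol Fe, 0.13947 mol O.
Al2O3: 20.61/101.961 = 0.20214 mol → 0.40428 mol Al, 0.60642 mol O.
SiO2: 36.22/60.083 = 0.60283 mol → 0.60283 mol Si, 1.20566 mol O.
Total oxygen = 2.41816 mol. Normalization factor = 12/2.41816 = 4.96245.
Fe per 12 O = 0.13947 × 4.96245 = 0.692.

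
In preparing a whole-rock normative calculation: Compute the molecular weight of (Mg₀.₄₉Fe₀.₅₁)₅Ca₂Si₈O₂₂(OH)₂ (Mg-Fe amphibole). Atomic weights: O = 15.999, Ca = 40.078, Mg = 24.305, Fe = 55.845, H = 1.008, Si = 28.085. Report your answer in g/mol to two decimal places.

The formula mass is the sum 2.45*24.305 + 2.55*55.845 + 2*40.078 + 8*28.085 + 24*15.999 + 2*1.008.

892.78 g/mol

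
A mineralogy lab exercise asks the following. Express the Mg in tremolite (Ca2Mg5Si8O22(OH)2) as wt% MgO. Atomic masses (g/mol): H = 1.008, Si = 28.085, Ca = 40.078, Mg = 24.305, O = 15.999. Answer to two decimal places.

24.81 wt%

Molar mass of Ca2Mg5Si8O22(OH)2 = 2·40.078 + 5·24.305 + 8·28.085 + 24·15.999 + 2·1.008 = 812.353 g/mol.
Each formula unit contains 5 Mg, equivalent to 5/1 = 5.0000 mol MgO.
M(MgO) = 1×24.305 + 1×15.999 = 40.304 g/mol.
Mass of MgO per formula unit = 5.0000 × 40.304 = 201.520 g.
MgO wt% = 201.520 / 812.353 × 100 = 24.81%.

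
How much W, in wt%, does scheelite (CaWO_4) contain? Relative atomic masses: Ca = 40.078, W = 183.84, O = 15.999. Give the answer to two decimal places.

63.85 wt%

Molar mass of CaWO_4: 1×40.078 + 1×183.84 + 4×15.999 = 287.914 g/mol.
Mass of W per formula unit: 1 × 183.84 = 183.840 g.
Weight fraction W = 183.840 / 287.914 = 0.6385.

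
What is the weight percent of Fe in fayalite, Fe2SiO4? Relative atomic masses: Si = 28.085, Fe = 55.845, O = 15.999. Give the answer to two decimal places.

Molar mass of Fe2SiO4: 2·55.845 + 1·28.085 + 4·15.999 = 203.771 g/mol.
Mass of Fe per formula unit: 2 × 55.845 = 111.690 g.
Weight fraction Fe = 111.690 / 203.771 = 0.5481.

54.81 wt%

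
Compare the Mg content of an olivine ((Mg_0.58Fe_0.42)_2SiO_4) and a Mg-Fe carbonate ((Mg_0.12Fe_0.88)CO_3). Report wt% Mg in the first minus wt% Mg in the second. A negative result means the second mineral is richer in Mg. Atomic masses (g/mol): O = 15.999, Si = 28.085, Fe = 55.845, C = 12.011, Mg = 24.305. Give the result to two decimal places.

14.26 percentage points

Mg in (Mg_0.58Fe_0.42)_2SiO_4: molar mass 167.185 g/mol; 1.16×24.305 = 28.194 g → 16.86 wt%.
Mg in (Mg_0.12Fe_0.88)CO_3: molar mass 112.068 g/mol; 0.12×24.305 = 2.917 g → 2.60 wt%.
Difference = 16.86 − 2.60 = 14.26 percentage points.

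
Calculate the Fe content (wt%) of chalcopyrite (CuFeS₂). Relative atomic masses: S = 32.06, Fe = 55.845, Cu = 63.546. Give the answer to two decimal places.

Formula mass = 1·63.546 + 1·55.845 + 2·32.06 = 183.511 g/mol, of which 55.845 g is Fe.
So Fe makes up 55.845/183.511 = 0.3043 of the mass, i.e. 30.43%.

30.43 wt%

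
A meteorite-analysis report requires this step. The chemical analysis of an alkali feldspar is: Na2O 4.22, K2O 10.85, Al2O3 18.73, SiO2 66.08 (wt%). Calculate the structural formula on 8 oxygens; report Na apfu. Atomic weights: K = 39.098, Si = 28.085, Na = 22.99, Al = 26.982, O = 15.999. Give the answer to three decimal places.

Na2O (M=61.979): mol = 0.06809; Na = 0.13618, O = 0.06809.
K2O (M=94.195): mol = 0.11519; K = 0.23038, O = 0.11519.
Al2O3 (M=101.961): mol = 0.18370; Al = 0.36740, O = 0.55110.
SiO2 (M=60.083): mol = 1.09981; Si = 1.09981, O = 2.19962.
ΣO = 2.93400; factor = 8/ΣO = 2.72665.
Na apfu = 0.13618 × 2.72665 = 0.371.

0.371 Na apfu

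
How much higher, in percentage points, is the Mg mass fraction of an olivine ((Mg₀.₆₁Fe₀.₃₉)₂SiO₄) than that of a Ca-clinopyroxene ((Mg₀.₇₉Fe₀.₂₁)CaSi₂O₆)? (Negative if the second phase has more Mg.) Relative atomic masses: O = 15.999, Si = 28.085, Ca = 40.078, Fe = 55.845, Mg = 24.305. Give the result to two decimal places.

M((Mg₀.₆₁Fe₀.₃₉)₂SiO₄) = 165.292 g/mol, so wt% Mg = 29.652/165.292 × 100 = 17.94%.
M((Mg₀.₇₉Fe₀.₂₁)CaSi₂O₆) = 223.170 g/mol, so wt% Mg = 19.201/223.170 × 100 = 8.60%.
17.94 − 8.60 = 9.34 pp.

9.34 percentage points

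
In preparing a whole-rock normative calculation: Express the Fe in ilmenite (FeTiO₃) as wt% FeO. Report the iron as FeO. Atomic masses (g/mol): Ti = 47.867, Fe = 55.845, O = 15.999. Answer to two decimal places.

47.36 wt%

Formula mass = 151.709 g/mol.
1 Fe → 1.0000 mol FeO per formula unit; M(FeO) = 71.844, so FeO mass = 71.844 g.
71.844/151.709 × 100 = 47.36 wt%.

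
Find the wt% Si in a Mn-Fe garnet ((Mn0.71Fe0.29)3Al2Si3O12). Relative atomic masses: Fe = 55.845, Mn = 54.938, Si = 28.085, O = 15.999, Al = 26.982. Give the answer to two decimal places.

M((Mn0.71Fe0.29)3Al2Si3O12) = 495.810 g/mol.
Si contributes 3 × 28.085 = 84.255 g per mole.
84.255/495.810 = 0.1699 → 16.99%.

16.99 weight percent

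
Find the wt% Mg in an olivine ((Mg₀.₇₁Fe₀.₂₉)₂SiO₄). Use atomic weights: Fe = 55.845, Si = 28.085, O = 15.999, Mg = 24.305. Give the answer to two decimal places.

21.71 weight percent

Molar mass of (Mg₀.₇₁Fe₀.₂₉)₂SiO₄: 1.42·24.305 + 0.58·55.845 + 1·28.085 + 4·15.999 = 158.984 g/mol.
Mass of Mg per formula unit: 1.42 × 24.305 = 34.513 g.
Weight fraction Mg = 34.513 / 158.984 = 0.2171.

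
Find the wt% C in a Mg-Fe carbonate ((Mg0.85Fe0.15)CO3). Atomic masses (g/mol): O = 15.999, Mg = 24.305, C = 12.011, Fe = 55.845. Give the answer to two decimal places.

M((Mg0.85Fe0.15)CO3) = 89.044 g/mol.
C contributes 1 × 12.011 = 12.011 g per mole.
12.011/89.044 = 0.1349 → 13.49%.

13.49 weight percent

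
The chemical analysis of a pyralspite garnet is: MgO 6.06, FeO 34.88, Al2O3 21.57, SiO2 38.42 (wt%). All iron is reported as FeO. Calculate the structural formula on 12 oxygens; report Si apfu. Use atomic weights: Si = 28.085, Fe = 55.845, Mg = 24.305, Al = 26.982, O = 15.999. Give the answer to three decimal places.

3.010 Si apfu

MgO: 6.06/40.304 = 0.15036 mol → 0.15036 mol Mg, 0.15036 mol O.
FeO: 34.88/71.844 = 0.48550 mol → 0.48550 mol Fe, 0.48550 mol O.
Al2O3: 21.57/101.961 = 0.21155 mol → 0.42310 mol Al, 0.63465 mol O.
SiO2: 38.42/60.083 = 0.63945 mol → 0.63945 mol Si, 1.27890 mol O.
Total oxygen = 2.54941 mol. Normalization factor = 12/2.54941 = 4.70697.
Si per 12 O = 0.63945 × 4.70697 = 3.010.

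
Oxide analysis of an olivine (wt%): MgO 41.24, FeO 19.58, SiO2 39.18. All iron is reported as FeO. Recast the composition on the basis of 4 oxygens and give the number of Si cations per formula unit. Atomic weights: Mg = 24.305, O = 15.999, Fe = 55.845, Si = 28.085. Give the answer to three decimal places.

MgO: 41.24/40.304 = 1.02322 mol → 1.02322 mol Mg, 1.02322 mol O.
FeO: 19.58/71.844 = 0.27253 mol → 0.27253 mol Fe, 0.27253 mol O.
SiO2: 39.18/60.083 = 0.65210 mol → 0.65210 mol Si, 1.30420 mol O.
Total oxygen = 2.59995 mol. Normalization factor = 4/2.59995 = 1.53849.
Si per 4 O = 0.65210 × 1.53849 = 1.003.

1.003 Si apfu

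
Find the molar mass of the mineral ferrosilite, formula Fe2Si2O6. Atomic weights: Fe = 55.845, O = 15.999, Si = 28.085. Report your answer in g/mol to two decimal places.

The formula mass is the sum 2(55.845) + 2(28.085) + 6(15.999).

263.85 g/mol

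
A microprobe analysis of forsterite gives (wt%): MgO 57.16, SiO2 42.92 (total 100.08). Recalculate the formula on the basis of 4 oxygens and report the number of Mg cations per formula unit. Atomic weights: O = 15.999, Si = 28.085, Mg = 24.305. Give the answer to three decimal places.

57.16 wt% MgO ÷ 40.304 g/mol = 1.41822 mol, giving 1.41822 Mg and 1.41822 O.
42.92 wt% SiO2 ÷ 60.083 g/mol = 0.71435 mol, giving 0.71435 Si and 1.42870 O.
Oxygen sums to 2.84692; scaling by 4/2.84692 = 1.40503 puts the formula on 4 O.
Mg: 1.41822 × 1.40503 = 1.993 atoms per formula unit.

1.993 Mg apfu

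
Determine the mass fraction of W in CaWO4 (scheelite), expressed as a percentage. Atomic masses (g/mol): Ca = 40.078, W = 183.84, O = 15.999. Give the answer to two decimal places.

M(CaWO4) = 287.914 g/mol.
W contributes 1 × 183.84 = 183.840 g per mole.
183.840/287.914 = 0.6385 → 63.85%.

63.85 weight percent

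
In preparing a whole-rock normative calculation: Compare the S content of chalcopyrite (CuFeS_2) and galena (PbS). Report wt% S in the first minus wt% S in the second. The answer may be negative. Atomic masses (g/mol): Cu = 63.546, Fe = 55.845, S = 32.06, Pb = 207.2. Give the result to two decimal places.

21.54 percentage points

M(CuFeS_2) = 183.511 g/mol, so wt% S = 64.120/183.511 × 100 = 34.94%.
M(PbS) = 239.260 g/mol, so wt% S = 32.060/239.260 × 100 = 13.40%.
34.94 − 13.40 = 21.54 pp.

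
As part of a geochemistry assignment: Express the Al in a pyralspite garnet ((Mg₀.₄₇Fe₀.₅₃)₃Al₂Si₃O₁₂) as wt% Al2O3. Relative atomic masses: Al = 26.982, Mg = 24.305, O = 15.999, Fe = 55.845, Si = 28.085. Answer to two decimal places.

22.49 wt%

M((Mg₀.₄₇Fe₀.₅₃)₃Al₂Si₃O₁₂) = 453.271 g/mol; M(Al2O3) = 101.961 g/mol.
Moles Al2O3 per formula unit = 2 Al ÷ 2 = 1.0000.
Al2O3 fraction = (1.0000 × 101.961) / 453.271 = 101.961/453.271 = 0.2249.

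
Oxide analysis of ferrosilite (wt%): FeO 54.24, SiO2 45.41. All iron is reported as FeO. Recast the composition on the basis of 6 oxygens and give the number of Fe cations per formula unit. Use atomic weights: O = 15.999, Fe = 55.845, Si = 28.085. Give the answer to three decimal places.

1.999 Fe apfu

FeO: 54.24/71.844 = 0.75497 mol → 0.75497 mol Fe, 0.75497 mol O.
SiO2: 45.41/60.083 = 0.75579 mol → 0.75579 mol Si, 1.51158 mol O.
Total oxygen = 2.26655 mol. Normalization factor = 6/2.26655 = 2.64720.
Fe per 6 O = 0.75497 × 2.64720 = 1.999.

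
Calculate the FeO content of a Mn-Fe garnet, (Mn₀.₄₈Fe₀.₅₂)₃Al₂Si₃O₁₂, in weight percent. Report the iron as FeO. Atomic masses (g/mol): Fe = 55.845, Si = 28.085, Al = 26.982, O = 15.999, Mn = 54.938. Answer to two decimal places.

M((Mn₀.₄₈Fe₀.₅₂)₃Al₂Si₃O₁₂) = 496.436 g/mol; M(FeO) = 71.844 g/mol.
Moles FeO per formula unit = 1.56 Fe ÷ 1 = 1.5600.
FeO fraction = (1.5600 × 71.844) / 496.436 = 112.077/496.436 = 0.2258.

22.58 wt%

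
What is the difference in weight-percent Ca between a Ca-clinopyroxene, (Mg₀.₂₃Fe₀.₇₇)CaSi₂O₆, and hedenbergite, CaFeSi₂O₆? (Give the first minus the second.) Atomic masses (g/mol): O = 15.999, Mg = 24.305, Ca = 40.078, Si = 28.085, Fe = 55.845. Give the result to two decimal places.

0.49 percentage points

M((Mg₀.₂₃Fe₀.₇₇)CaSi₂O₆) = 240.833 g/mol, so wt% Ca = 40.078/240.833 × 100 = 16.64%.
M(CaFeSi₂O₆) = 248.087 g/mol, so wt% Ca = 40.078/248.087 × 100 = 16.15%.
16.64 − 16.15 = 0.49 pp.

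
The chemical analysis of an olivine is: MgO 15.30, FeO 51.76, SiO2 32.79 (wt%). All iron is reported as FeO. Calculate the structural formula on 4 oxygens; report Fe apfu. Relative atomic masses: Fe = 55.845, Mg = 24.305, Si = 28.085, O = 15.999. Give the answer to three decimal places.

MgO (M=40.304): mol = 0.37961; Mg = 0.37961, O = 0.37961.
FeO (M=71.844): mol = 0.72045; Fe = 0.72045, O = 0.72045.
SiO2 (M=60.083): mol = 0.54575; Si = 0.54575, O = 1.09150.
ΣO = 2.19156; factor = 4/ΣO = 1.82518.
Fe apfu = 0.72045 × 1.82518 = 1.315.

1.315 Fe apfu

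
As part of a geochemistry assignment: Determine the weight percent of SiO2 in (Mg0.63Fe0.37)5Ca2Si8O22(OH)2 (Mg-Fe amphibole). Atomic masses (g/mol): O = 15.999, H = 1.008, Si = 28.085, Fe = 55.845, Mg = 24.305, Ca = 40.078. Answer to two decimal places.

55.20 wt%

M((Mg0.63Fe0.37)5Ca2Si8O22(OH)2) = 870.702 g/mol; M(SiO2) = 60.083 g/mol.
Moles SiO2 per formula unit = 8 Si ÷ 1 = 8.0000.
SiO2 fraction = (8.0000 × 60.083) / 870.702 = 480.664/870.702 = 0.5520.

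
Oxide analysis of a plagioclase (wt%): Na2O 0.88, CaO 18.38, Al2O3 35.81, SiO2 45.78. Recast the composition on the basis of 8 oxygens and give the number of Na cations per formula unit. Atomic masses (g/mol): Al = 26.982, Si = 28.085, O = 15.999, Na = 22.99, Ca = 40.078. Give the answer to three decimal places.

0.078 Na apfu

Na2O: 0.88/61.979 = 0.01420 mol → 0.02840 mol Na, 0.01420 mol O.
CaO: 18.38/56.077 = 0.32776 mol → 0.32776 mol Ca, 0.32776 mol O.
Al2O3: 35.81/101.961 = 0.35121 mol → 0.70242 mol Al, 1.05363 mol O.
SiO2: 45.78/60.083 = 0.76195 mol → 0.76195 mol Si, 1.52390 mol O.
Total oxygen = 2.91949 mol. Normalization factor = 8/2.91949 = 2.74020.
Na per 8 O = 0.02840 × 2.74020 = 0.078.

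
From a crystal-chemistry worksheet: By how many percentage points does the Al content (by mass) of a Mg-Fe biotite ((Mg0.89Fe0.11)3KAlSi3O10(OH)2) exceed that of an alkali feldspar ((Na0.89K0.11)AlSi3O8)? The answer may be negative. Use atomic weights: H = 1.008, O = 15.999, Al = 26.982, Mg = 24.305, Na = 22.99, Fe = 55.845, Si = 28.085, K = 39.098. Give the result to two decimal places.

-3.91 percentage points

M((Mg0.89Fe0.11)3KAlSi3O10(OH)2) = 427.662 g/mol, so wt% Al = 26.982/427.662 × 100 = 6.31%.
M((Na0.89K0.11)AlSi3O8) = 263.991 g/mol, so wt% Al = 26.982/263.991 × 100 = 10.22%.
6.31 − 10.22 = -3.91 pp.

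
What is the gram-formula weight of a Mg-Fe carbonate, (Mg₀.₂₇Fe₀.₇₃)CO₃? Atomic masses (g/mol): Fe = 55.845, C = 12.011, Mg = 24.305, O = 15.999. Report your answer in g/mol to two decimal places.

M = 0.27·24.305 + 0.73·55.845 + 1·12.011 + 3·15.999

107.34 g/mol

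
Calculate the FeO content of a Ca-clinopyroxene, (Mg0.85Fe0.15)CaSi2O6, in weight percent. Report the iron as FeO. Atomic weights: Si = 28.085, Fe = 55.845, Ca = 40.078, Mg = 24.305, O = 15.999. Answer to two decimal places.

4.87 wt%

Formula mass = 221.278 g/mol.
0.15 Fe → 0.1500 mol FeO per formula unit; M(FeO) = 71.844, so FeO mass = 10.777 g.
10.777/221.278 × 100 = 4.87 wt%.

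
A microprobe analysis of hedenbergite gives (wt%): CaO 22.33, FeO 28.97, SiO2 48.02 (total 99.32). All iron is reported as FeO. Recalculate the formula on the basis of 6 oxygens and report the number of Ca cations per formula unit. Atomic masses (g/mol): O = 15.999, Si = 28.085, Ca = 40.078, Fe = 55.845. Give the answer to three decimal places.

22.33 wt% CaO ÷ 56.077 g/mol = 0.39820 mol, giving 0.39820 Ca and 0.39820 O.
28.97 wt% FeO ÷ 71.844 g/mol = 0.40323 mol, giving 0.40323 Fe and 0.40323 O.
48.02 wt% SiO2 ÷ 60.083 g/mol = 0.79923 mol, giving 0.79923 Si and 1.59846 O.
Oxygen sums to 2.39989; scaling by 6/2.39989 = 2.50011 puts the formula on 6 O.
Ca: 0.39820 × 2.50011 = 0.996 atoms per formula unit.

0.996 Ca apfu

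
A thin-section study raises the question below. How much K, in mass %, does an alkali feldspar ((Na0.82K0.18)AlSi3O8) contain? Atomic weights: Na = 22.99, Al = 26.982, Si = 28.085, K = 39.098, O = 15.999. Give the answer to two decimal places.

2.65 mass %

M((Na0.82K0.18)AlSi3O8) = 265.118 g/mol.
K contributes 0.18 × 39.098 = 7.038 g per mole.
7.038/265.118 = 0.0265 → 2.65%.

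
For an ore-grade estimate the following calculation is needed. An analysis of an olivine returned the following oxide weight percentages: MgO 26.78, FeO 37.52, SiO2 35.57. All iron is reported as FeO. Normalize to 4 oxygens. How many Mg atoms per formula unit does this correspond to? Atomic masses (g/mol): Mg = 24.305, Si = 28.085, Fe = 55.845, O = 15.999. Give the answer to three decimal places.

1.121 Mg apfu

26.78 wt% MgO ÷ 40.304 g/mol = 0.66445 mol, giving 0.66445 Mg and 0.66445 O.
37.52 wt% FeO ÷ 71.844 g/mol = 0.52224 mol, giving 0.52224 Fe and 0.52224 O.
35.57 wt% SiO2 ÷ 60.083 g/mol = 0.59201 mol, giving 0.59201 Si and 1.18402 O.
Oxygen sums to 2.37071; scaling by 4/2.37071 = 1.68726 puts the formula on 4 O.
Mg: 0.66445 × 1.68726 = 1.121 atoms per formula unit.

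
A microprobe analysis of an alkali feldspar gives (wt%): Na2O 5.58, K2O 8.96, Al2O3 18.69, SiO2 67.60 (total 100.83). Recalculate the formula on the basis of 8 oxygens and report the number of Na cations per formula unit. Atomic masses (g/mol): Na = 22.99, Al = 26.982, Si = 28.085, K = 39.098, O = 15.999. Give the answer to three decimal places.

5.58 wt% Na2O ÷ 61.979 g/mol = 0.09003 mol, giving 0.18006 Na and 0.09003 O.
8.96 wt% K2O ÷ 94.195 g/mol = 0.09512 mol, giving 0.19024 K and 0.09512 O.
18.69 wt% Al2O3 ÷ 101.961 g/mol = 0.18331 mol, giving 0.36662 Al and 0.54993 O.
67.60 wt% SiO2 ÷ 60.083 g/mol = 1.12511 mol, giving 1.12511 Si and 2.25022 O.
Oxygen sums to 2.98530; scaling by 8/2.98530 = 2.67980 puts the formula on 8 O.
Na: 0.18006 × 2.67980 = 0.483 atoms per formula unit.

0.483 Na apfu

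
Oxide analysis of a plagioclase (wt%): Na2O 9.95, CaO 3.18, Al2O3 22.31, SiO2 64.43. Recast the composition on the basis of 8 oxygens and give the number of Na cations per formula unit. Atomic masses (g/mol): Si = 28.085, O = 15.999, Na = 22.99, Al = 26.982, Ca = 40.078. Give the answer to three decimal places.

0.851 Na apfu

9.95 wt% Na2O ÷ 61.979 g/mol = 0.16054 mol, giving 0.32108 Na and 0.16054 O.
3.18 wt% CaO ÷ 56.077 g/mol = 0.05671 mol, giving 0.05671 Ca and 0.05671 O.
22.31 wt% Al2O3 ÷ 101.961 g/mol = 0.21881 mol, giving 0.43762 Al and 0.65643 O.
64.43 wt% SiO2 ÷ 60.083 g/mol = 1.07235 mol, giving 1.07235 Si and 2.14470 O.
Oxygen sums to 3.01838; scaling by 8/3.01838 = 2.65043 puts the formula on 8 O.
Na: 0.32108 × 2.65043 = 0.851 atoms per formula unit.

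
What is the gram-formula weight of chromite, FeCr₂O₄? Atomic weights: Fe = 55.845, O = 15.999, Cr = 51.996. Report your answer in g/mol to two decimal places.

Fe: 1 × 55.845 = 55.8450
Cr: 2 × 51.996 = 103.9920
O: 4 × 15.999 = 63.9960
Summing the contributions gives the formula mass.

223.83 g/mol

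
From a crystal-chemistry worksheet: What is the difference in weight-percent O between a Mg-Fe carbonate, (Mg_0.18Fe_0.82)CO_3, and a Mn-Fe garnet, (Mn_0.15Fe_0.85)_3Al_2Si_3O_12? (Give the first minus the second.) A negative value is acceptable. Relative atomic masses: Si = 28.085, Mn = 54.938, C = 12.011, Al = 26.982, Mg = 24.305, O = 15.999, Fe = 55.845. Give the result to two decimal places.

First mineral: 47.997 g O in 110.176 g formula = 43.56 wt% O.
Second mineral: 191.988 g O in 497.334 g formula = 38.60 wt% O.
43.56% − 38.60% gives a difference of 4.96 percentage points.

4.96 percentage points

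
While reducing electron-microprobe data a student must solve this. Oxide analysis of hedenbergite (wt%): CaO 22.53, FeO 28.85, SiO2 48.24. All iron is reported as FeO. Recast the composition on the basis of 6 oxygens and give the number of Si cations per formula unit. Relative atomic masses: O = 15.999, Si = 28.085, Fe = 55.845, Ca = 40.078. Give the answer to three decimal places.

CaO: 22.53/56.077 = 0.40177 mol → 0.40177 mol Ca, 0.40177 mol O.
FeO: 28.85/71.844 = 0.40156 mol → 0.40156 mol Fe, 0.40156 mol O.
SiO2: 48.24/60.083 = 0.80289 mol → 0.80289 mol Si, 1.60578 mol O.
Total oxygen = 2.40911 mol. Normalization factor = 6/2.40911 = 2.49055.
Si per 6 O = 0.80289 × 2.49055 = 2.000.

2.000 Si apfu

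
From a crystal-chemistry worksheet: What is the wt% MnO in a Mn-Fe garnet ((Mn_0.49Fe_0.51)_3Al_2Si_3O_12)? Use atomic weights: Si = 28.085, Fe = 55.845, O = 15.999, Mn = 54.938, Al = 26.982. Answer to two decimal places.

21.01 wt%

M((Mn_0.49Fe_0.51)_3Al_2Si_3O_12) = 496.409 g/mol; M(MnO) = 70.937 g/mol.
Moles MnO per formula unit = 1.47 Mn ÷ 1 = 1.4700.
MnO fraction = (1.4700 × 70.937) / 496.409 = 104.277/496.409 = 0.2101.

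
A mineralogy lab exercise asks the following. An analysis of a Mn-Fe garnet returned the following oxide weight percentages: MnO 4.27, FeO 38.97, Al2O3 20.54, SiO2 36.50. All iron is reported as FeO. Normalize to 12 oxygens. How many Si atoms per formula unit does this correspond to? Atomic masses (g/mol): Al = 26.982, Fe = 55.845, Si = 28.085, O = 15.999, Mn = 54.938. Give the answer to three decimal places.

3.010 Si apfu

MnO: 4.27/70.937 = 0.06019 mol → 0.06019 mol Mn, 0.06019 mol O.
FeO: 38.97/71.844 = 0.54243 mol → 0.54243 mol Fe, 0.54243 mol O.
Al2O3: 20.54/101.961 = 0.20145 mol → 0.40290 mol Al, 0.60435 mol O.
SiO2: 36.50/60.083 = 0.60749 mol → 0.60749 mol Si, 1.21498 mol O.
Total oxygen = 2.42195 mol. Normalization factor = 12/2.42195 = 4.95469.
Si per 12 O = 0.60749 × 4.95469 = 3.010.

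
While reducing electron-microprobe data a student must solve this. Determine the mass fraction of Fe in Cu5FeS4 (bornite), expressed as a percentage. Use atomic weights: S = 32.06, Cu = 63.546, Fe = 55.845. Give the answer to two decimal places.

11.13 wt%

Molar mass of Cu5FeS4: 5·63.546 + 1·55.845 + 4·32.06 = 501.815 g/mol.
Mass of Fe per formula unit: 1 × 55.845 = 55.845 g.
Weight fraction Fe = 55.845 / 501.815 = 0.1113.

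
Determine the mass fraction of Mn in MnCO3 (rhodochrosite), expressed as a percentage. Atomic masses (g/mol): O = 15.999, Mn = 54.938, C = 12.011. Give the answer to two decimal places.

Formula mass = 1×54.938 + 1×12.011 + 3×15.999 = 114.946 g/mol, of which 54.938 g is Mn.
So Mn makes up 54.938/114.946 = 0.4779 of the mass, i.e. 47.79%.

47.79 wt%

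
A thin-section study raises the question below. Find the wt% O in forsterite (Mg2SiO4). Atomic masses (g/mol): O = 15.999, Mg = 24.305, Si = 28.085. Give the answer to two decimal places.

45.49 wt%

Formula mass = 2·24.305 + 1·28.085 + 4·15.999 = 140.691 g/mol, of which 63.996 g is O.
So O makes up 63.996/140.691 = 0.4549 of the mass, i.e. 45.49%.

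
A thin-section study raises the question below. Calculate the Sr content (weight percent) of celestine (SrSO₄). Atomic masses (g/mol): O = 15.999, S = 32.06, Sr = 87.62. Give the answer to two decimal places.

M(SrSO₄) = 183.676 g/mol.
Sr contributes 1 × 87.62 = 87.620 g per mole.
87.620/183.676 = 0.4770 → 47.70%.

47.70 weight percent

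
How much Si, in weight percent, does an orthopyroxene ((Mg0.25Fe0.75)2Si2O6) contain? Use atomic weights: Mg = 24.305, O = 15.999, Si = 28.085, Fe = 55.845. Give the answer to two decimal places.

22.64 weight percent

Molar mass of (Mg0.25Fe0.75)2Si2O6: 0.50·24.305 + 1.50·55.845 + 2·28.085 + 6·15.999 = 248.084 g/mol.
Mass of Si per formula unit: 2 × 28.085 = 56.170 g.
Weight fraction Si = 56.170 / 248.084 = 0.2264.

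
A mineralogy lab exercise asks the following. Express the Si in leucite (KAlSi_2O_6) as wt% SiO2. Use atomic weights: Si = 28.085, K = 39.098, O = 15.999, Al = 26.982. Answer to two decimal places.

55.06 wt%

M(KAlSi_2O_6) = 218.244 g/mol; M(SiO2) = 60.083 g/mol.
Moles SiO2 per formula unit = 2 Si ÷ 1 = 2.0000.
SiO2 fraction = (2.0000 × 60.083) / 218.244 = 120.166/218.244 = 0.5506.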